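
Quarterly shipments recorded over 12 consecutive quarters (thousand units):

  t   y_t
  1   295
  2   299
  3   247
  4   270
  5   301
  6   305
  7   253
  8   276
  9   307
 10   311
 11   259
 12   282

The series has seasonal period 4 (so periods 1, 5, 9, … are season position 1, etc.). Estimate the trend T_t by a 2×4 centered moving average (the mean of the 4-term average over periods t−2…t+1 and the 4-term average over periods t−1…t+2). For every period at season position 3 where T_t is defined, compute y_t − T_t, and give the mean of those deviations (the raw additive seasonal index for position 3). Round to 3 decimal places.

Season position 3 occurs at t = 3, 7 (where T_t is defined).
t=3: T_3 = 278.50000; y_3 − T_3 = 247 − 278.50000 = -31.50000
t=7: T_7 = 284.50000; y_7 − T_7 = 253 − 284.50000 = -31.50000
Mean deviation: (-31.50000 + -31.50000) / 2 = -31.500

-31.500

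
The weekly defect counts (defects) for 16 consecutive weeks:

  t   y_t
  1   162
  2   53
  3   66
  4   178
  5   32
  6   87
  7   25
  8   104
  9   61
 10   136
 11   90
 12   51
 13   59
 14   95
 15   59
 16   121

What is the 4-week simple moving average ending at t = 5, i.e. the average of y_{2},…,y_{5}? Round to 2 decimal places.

82.25

Sum of periods 2–5: 53 + 66 + 178 + 32 = 329
Divide by 4: 329 / 4 = 82.25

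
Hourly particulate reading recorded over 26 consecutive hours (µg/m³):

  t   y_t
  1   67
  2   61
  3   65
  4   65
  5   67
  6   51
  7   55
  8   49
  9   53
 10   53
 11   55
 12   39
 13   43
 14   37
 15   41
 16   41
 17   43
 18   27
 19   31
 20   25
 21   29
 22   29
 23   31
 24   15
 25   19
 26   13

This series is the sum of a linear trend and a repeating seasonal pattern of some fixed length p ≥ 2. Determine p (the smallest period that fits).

6

First differences y_{t+1} − y_t: -6, 4, 0, 2, -16, 4, -6, 4, 0, 2, -16, 4, -6, 4, …
The difference pattern repeats every 6 terms and not for any smaller step, so p = 6.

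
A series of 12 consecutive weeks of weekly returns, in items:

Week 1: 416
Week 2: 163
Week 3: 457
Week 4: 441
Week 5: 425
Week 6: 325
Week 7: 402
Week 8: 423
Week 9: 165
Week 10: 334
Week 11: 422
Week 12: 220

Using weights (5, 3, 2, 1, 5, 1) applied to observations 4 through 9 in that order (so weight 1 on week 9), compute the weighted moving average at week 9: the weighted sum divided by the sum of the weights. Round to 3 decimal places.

400.706

Weighted sum: 5·441 + 3·425 + 2·325 + 1·402 + 5·423 + 1·165 = 2205 + 1275 + 650 + 402 + 2115 + 165 = 6812
Weight total: 5 + 3 + 2 + 1 + 5 + 1 = 17
WMA = 6812 / 17 = 400.706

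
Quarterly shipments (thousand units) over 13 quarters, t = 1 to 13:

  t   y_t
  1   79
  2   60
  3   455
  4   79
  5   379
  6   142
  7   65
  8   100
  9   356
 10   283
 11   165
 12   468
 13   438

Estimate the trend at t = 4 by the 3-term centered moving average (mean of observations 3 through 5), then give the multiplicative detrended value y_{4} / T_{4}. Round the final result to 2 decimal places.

Trend T_4 = (455 + 79 + 379) / 3 = 913/3 = 304.3333
Ratio to trend: 79 / 304.3333 = 0.26

0.26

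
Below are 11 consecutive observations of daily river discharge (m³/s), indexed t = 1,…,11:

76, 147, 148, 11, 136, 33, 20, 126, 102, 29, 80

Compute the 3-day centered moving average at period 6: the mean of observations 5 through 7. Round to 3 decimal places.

Sum of periods 5–7: 136 + 33 + 20 = 189
Divide by 3: 189 / 3 = 63.000

63.000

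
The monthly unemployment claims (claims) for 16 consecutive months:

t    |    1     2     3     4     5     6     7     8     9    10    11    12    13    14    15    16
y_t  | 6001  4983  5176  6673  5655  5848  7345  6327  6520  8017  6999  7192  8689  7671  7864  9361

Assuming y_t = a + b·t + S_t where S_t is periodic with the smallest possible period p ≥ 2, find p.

3

First differences y_{t+1} − y_t: -1018, 193, 1497, -1018, 193, 1497, -1018, 193, …
The difference pattern repeats every 3 terms and not for any smaller step, so p = 3.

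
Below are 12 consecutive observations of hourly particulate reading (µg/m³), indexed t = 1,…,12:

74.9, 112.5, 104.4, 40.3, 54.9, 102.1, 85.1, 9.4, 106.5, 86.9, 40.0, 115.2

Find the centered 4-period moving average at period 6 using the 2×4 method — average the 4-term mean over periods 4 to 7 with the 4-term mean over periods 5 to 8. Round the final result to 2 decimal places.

Sum over 4–7: 40.3 + 54.9 + 102.1 + 85.1 = 282.4
Sum over 5–8: 54.9 + 102.1 + 85.1 + 9.4 = 251.5
CMA at t=6 = (282.4 + 251.5) / (2·4) = 533.9 / 8 = 66.74

66.74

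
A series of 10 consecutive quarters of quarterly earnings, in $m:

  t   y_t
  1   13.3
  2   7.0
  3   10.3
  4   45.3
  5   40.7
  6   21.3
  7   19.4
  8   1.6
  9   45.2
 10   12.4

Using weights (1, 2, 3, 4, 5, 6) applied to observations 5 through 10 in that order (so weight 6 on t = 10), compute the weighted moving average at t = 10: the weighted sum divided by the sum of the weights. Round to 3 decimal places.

21.348

Weighted sum: 1·40.7 + 2·21.3 + 3·19.4 + 4·1.6 + 5·45.2 + 6·12.4 = 40.7 + 42.6 + 58.2 + 6.4 + 226.0 + 74.4 = 448.3
Weight total: 1 + 2 + 3 + 4 + 5 + 6 = 21
WMA = 448.3 / 21 = 21.348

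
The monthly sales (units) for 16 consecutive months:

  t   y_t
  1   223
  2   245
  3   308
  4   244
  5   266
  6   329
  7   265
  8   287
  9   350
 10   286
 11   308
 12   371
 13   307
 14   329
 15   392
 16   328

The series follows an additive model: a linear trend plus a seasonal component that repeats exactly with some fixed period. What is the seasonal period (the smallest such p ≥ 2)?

3

First differences y_{t+1} − y_t: 22, 63, -64, 22, 63, -64, 22, 63, …
The difference pattern repeats every 3 terms and not for any smaller step, so p = 3.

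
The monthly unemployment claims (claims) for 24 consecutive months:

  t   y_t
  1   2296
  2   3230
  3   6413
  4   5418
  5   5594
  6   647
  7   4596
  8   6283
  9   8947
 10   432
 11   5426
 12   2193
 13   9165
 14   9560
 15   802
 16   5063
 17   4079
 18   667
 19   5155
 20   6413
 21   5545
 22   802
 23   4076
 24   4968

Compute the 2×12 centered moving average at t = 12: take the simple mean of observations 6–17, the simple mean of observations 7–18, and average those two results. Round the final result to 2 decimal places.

Sum over 6–17: 647 + 4596 + 6283 + 8947 + 432 + 5426 + 2193 + 9165 + 9560 + 802 + 5063 + 4079 = 57193
Sum over 7–18: 4596 + 6283 + 8947 + 432 + 5426 + 2193 + 9165 + 9560 + 802 + 5063 + 4079 + 667 = 57213
CMA at t=12 = (57193 + 57213) / (2·12) = 114406 / 24 = 4766.92

4766.92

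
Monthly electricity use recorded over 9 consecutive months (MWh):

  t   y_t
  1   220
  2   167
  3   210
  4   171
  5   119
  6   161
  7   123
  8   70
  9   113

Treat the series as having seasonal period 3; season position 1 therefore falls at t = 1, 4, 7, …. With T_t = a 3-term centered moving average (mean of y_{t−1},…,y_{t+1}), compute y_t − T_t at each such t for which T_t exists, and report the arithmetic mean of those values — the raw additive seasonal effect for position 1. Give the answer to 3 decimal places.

Season position 1 occurs at t = 4, 7 (where T_t is defined).
t=4: T_4 = 166.66667; y_4 − T_4 = 171 − 166.66667 = 4.33333
t=7: T_7 = 118.00000; y_7 − T_7 = 123 − 118.00000 = 5.00000
Mean deviation: (4.33333 + 5.00000) / 2 = 4.667

4.667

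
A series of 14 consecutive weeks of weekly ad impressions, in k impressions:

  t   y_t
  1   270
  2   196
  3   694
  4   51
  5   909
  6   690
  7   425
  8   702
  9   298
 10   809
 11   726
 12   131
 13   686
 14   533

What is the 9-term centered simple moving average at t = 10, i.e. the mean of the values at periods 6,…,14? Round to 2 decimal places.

555.56

Sum of periods 6–14: 690 + 425 + 702 + 298 + 809 + 726 + 131 + 686 + 533 = 5000
Divide by 9: 5000 / 9 = 555.56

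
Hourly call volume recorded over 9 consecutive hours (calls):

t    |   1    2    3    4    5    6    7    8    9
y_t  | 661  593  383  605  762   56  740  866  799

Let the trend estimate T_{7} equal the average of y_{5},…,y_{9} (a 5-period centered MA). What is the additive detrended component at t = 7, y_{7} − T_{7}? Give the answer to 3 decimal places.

95.400

Trend T_7 = (762 + 56 + 740 + 866 + 799) / 5 = 3223/5 = 644.60000
Detrended value: 740 − 644.60000 = 95.400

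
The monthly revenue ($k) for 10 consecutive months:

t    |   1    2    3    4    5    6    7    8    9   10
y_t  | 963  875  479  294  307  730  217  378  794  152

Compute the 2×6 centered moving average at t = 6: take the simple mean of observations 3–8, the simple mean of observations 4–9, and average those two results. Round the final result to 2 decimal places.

427.08

Sum over 3–8: 479 + 294 + 307 + 730 + 217 + 378 = 2405
Sum over 4–9: 294 + 307 + 730 + 217 + 378 + 794 = 2720
CMA at t=6 = (2405 + 2720) / (2·6) = 5125 / 12 = 427.08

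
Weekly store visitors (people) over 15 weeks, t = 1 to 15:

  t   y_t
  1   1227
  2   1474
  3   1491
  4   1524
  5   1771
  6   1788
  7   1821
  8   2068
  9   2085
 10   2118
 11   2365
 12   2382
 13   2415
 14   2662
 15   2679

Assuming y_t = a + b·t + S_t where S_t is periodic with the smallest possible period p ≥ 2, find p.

3

First differences y_{t+1} − y_t: 247, 17, 33, 247, 17, 33, 247, 17, …
The difference pattern repeats every 3 terms and not for any smaller step, so p = 3.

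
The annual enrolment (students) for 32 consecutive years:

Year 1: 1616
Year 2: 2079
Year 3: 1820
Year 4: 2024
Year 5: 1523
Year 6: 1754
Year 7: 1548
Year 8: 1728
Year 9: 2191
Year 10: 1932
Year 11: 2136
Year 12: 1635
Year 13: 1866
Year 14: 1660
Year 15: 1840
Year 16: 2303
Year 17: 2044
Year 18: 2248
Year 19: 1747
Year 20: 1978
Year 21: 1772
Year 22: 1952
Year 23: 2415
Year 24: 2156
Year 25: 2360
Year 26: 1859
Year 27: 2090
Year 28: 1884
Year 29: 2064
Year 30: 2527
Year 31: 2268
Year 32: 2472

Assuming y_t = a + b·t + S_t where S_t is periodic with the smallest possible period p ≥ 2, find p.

First differences y_{t+1} − y_t: 463, -259, 204, -501, 231, -206, 180, 463, -259, 204, -501, 231, -206, 180, 463, -259, …
The difference pattern repeats every 7 terms and not for any smaller step, so p = 7.

7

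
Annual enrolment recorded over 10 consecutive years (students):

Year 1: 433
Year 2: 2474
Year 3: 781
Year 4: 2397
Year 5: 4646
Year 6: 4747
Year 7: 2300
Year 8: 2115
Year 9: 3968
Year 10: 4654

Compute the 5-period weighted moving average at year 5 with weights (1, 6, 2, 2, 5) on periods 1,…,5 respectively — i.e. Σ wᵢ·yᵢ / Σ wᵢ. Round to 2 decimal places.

Weighted sum: 1·433 + 6·2474 + 2·781 + 2·2397 + 5·4646 = 433 + 14844 + 1562 + 4794 + 23230 = 44863
Weight total: 1 + 6 + 2 + 2 + 5 = 16
WMA = 44863 / 16 = 2803.94

2803.94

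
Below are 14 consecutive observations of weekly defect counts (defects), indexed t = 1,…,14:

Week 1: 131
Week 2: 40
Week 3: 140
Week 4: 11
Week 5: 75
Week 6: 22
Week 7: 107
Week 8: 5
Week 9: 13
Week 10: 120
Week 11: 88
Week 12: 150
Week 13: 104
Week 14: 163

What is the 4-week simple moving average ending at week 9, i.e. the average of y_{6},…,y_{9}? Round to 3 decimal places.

Sum of periods 6–9: 22 + 107 + 5 + 13 = 147
Divide by 4: 147 / 4 = 36.750

36.750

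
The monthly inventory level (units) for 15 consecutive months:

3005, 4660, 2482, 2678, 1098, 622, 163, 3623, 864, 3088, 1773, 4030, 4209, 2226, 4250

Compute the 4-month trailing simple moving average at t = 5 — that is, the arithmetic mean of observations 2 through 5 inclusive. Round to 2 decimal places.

Sum of periods 2–5: 4660 + 2482 + 2678 + 1098 = 10918
Divide by 4: 10918 / 4 = 2729.50

2729.50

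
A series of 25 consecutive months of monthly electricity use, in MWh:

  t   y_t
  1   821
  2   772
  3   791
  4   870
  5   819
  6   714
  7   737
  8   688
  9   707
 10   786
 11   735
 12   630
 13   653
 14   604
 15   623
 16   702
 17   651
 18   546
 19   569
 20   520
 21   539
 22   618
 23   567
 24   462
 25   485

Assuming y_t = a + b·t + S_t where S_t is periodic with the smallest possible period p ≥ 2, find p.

6

First differences y_{t+1} − y_t: -49, 19, 79, -51, -105, 23, -49, 19, 79, -51, -105, 23, -49, 19, …
The difference pattern repeats every 6 terms and not for any smaller step, so p = 6.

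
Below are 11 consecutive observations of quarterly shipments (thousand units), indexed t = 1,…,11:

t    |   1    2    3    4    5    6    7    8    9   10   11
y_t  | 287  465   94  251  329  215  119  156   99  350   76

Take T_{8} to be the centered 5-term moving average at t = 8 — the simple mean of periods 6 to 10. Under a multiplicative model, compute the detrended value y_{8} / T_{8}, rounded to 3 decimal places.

0.831

Trend T_8 = (215 + 119 + 156 + 99 + 350) / 5 = 939/5 = 187.80000
Ratio to trend: 156 / 187.80000 = 0.831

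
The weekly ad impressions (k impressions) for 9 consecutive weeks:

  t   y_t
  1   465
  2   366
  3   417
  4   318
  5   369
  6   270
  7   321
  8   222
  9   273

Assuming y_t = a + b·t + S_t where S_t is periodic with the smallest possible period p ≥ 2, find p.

2

First differences y_{t+1} − y_t: -99, 51, -99, 51, -99, 51, …
The difference pattern repeats every 2 terms and not for any smaller step, so p = 2.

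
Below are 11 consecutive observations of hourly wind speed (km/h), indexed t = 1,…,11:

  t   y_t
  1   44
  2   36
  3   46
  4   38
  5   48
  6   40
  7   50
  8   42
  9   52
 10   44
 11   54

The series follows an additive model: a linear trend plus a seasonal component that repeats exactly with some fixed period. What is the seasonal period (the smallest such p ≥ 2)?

2

First differences y_{t+1} − y_t: -8, 10, -8, 10, -8, 10, …
The difference pattern repeats every 2 terms and not for any smaller step, so p = 2.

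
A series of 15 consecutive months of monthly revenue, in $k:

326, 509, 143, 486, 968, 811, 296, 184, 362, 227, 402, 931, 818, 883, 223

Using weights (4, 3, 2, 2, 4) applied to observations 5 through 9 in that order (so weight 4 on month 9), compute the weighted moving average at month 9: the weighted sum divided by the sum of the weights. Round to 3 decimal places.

Weighted sum: 4·968 + 3·811 + 2·296 + 2·184 + 4·362 = 3872 + 2433 + 592 + 368 + 1448 = 8713
Weight total: 4 + 3 + 2 + 2 + 4 = 15
WMA = 8713 / 15 = 580.867

580.867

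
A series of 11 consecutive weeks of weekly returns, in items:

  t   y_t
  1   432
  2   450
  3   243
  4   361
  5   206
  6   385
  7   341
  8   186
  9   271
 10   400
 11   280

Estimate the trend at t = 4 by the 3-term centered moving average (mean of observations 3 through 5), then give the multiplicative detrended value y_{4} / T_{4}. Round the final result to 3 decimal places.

Trend T_4 = (243 + 361 + 206) / 3 = 810/3 = 270.00000
Ratio to trend: 361 / 270.00000 = 1.337

1.337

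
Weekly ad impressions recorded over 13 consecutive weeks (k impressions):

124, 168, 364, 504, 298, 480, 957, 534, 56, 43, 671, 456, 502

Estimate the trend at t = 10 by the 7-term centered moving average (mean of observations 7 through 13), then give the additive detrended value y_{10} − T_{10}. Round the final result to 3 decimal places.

-416.857

Trend T_10 = (957 + 534 + 56 + 43 + 671 + 456 + 502) / 7 = 3219/7 = 459.85714
Detrended value: 43 − 459.85714 = -416.857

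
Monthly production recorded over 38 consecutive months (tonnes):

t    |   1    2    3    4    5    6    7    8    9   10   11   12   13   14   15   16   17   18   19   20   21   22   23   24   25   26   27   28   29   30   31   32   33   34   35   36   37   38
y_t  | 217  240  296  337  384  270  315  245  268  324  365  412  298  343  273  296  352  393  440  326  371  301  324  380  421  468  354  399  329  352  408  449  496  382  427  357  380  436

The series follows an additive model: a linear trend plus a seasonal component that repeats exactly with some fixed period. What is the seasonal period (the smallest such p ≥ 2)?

7

First differences y_{t+1} − y_t: 23, 56, 41, 47, -114, 45, -70, 23, 56, 41, 47, -114, 45, -70, 23, 56, …
The difference pattern repeats every 7 terms and not for any smaller step, so p = 7.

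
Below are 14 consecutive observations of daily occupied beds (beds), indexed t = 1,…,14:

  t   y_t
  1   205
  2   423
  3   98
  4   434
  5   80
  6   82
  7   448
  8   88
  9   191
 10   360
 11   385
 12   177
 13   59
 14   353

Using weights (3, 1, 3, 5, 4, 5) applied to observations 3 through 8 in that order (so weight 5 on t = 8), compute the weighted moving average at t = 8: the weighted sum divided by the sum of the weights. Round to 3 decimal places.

171.905

Weighted sum: 3·98 + 1·434 + 3·80 + 5·82 + 4·448 + 5·88 = 294 + 434 + 240 + 410 + 1792 + 440 = 3610
Weight total: 3 + 1 + 3 + 5 + 4 + 5 = 21
WMA = 3610 / 21 = 171.905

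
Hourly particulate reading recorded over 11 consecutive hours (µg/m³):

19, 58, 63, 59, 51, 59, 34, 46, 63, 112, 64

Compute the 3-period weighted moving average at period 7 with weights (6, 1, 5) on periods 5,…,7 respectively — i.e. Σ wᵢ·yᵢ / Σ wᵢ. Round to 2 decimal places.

44.58

Weighted sum: 6·51 + 1·59 + 5·34 = 306 + 59 + 170 = 535
Weight total: 6 + 1 + 5 = 12
WMA = 535 / 12 = 44.58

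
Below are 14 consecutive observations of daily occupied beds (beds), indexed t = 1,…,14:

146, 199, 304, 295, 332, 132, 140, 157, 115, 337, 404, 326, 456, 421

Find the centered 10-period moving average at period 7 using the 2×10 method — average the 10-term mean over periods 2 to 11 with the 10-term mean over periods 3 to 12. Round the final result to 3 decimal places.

Sum over 2–11: 199 + 304 + 295 + 332 + 132 + 140 + 157 + 115 + 337 + 404 = 2415
Sum over 3–12: 304 + 295 + 332 + 132 + 140 + 157 + 115 + 337 + 404 + 326 = 2542
CMA at t=7 = (2415 + 2542) / (2·10) = 4957 / 20 = 247.850

247.850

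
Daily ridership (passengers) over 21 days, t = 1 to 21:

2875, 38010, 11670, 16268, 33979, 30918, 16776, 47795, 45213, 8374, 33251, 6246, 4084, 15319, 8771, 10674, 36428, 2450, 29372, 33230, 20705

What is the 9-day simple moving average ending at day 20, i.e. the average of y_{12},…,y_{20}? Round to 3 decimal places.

16286.000

Sum of periods 12–20: 6246 + 4084 + 15319 + 8771 + 10674 + 36428 + 2450 + 29372 + 33230 = 146574
Divide by 9: 146574 / 9 = 16286.000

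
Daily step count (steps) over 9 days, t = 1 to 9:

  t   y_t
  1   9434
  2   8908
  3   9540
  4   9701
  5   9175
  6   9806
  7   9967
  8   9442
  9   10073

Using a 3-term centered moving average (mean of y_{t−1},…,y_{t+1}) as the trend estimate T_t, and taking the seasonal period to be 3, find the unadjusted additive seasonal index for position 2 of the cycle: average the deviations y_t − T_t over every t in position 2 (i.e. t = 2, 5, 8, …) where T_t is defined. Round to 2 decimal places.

Season position 2 occurs at t = 2, 5, 8 (where T_t is defined).
t=2: T_2 = 9294.0000; y_2 − T_2 = 8908 − 9294.0000 = -386.0000
t=5: T_5 = 9560.6667; y_5 − T_5 = 9175 − 9560.6667 = -385.6667
t=8: T_8 = 9827.3333; y_8 − T_8 = 9442 − 9827.3333 = -385.3333
Mean deviation: (-386.0000 + -385.6667 + -385.3333) / 3 = -385.67

-385.67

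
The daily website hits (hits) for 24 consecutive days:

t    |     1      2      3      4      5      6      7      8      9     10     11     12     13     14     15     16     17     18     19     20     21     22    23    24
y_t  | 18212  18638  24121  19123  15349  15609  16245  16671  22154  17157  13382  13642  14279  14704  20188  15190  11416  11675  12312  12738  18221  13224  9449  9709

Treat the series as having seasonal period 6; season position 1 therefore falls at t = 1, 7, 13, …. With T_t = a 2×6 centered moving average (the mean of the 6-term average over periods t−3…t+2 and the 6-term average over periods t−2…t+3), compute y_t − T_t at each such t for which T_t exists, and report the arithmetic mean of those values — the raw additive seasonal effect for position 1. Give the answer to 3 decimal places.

Season position 1 occurs at t = 7, 13, 19 (where T_t is defined).
t=7: T_7 = 17361.33333; y_7 − T_7 = 16245 − 17361.33333 = -1116.33333
t=13: T_13 = 15394.75000; y_13 − T_13 = 14279 − 15394.75000 = -1115.75000
t=19: T_19 = 13428.16667; y_19 − T_19 = 12312 − 13428.16667 = -1116.16667
Mean deviation: (-1116.33333 + -1115.75000 + -1116.16667) / 3 = -1116.083

-1116.083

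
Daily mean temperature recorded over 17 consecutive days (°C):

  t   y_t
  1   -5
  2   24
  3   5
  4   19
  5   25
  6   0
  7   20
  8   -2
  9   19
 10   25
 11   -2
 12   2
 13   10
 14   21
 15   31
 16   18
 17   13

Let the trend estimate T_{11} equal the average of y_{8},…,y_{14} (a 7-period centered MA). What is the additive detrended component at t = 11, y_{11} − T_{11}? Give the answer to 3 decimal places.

-12.429

Trend T_11 = ((-2) + 19 + 25 + (-2) + 2 + 10 + 21) / 7 = 73/7 = 10.42857
Detrended value: -2 − 10.42857 = -12.429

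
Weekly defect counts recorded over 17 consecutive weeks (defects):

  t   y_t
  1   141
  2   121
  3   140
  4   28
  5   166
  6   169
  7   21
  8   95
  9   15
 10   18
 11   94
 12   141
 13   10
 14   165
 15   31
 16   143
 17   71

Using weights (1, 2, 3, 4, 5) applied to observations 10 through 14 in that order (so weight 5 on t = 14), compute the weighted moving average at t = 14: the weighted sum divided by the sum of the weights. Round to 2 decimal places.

99.60

Weighted sum: 1·18 + 2·94 + 3·141 + 4·10 + 5·165 = 18 + 188 + 423 + 40 + 825 = 1494
Weight total: 1 + 2 + 3 + 4 + 5 = 15
WMA = 1494 / 15 = 99.60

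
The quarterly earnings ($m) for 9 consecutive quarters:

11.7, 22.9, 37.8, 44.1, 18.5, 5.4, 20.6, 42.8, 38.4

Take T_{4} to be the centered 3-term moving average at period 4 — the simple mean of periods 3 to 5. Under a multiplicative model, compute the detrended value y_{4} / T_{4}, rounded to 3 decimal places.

1.318

Trend T_4 = (37.8 + 44.1 + 18.5) / 3 = 100.4/3 = 33.46667
Ratio to trend: 44.1 / 33.46667 = 1.318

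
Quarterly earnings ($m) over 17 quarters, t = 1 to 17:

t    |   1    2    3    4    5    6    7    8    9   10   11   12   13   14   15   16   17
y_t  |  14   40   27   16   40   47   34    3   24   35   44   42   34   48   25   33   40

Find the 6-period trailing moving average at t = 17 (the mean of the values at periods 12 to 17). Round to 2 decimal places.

37.00

Sum of periods 12–17: 42 + 34 + 48 + 25 + 33 + 40 = 222
Divide by 6: 222 / 6 = 37.00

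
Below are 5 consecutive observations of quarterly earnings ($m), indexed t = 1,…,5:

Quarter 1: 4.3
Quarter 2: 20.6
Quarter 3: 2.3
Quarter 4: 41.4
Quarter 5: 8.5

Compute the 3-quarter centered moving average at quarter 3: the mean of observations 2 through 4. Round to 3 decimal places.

21.433

Sum of periods 2–4: 20.6 + 2.3 + 41.4 = 64.3
Divide by 3: 64.3 / 3 = 21.433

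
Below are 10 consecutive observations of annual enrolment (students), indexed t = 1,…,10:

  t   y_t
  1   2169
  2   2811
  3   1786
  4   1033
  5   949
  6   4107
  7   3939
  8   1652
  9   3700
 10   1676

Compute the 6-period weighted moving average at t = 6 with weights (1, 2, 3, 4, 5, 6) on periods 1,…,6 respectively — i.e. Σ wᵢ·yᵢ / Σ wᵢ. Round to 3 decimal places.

Weighted sum: 1·2169 + 2·2811 + 3·1786 + 4·1033 + 5·949 + 6·4107 = 2169 + 5622 + 5358 + 4132 + 4745 + 24642 = 46668
Weight total: 1 + 2 + 3 + 4 + 5 + 6 = 21
WMA = 46668 / 21 = 2222.286

2222.286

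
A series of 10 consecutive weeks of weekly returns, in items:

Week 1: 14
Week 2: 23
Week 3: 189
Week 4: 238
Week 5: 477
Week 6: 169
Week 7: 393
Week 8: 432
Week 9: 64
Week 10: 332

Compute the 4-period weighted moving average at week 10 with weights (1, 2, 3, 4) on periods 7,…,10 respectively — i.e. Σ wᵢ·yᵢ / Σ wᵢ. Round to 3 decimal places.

277.700

Weighted sum: 1·393 + 2·432 + 3·64 + 4·332 = 393 + 864 + 192 + 1328 = 2777
Weight total: 1 + 2 + 3 + 4 = 10
WMA = 2777 / 10 = 277.700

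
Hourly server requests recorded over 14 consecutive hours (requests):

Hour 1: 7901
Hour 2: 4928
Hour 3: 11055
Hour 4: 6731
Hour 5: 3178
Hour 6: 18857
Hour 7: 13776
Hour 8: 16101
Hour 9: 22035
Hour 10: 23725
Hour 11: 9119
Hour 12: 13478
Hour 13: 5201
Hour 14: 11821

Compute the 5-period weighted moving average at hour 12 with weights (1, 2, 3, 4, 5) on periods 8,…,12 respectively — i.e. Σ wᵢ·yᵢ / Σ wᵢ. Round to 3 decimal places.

Weighted sum: 1·16101 + 2·22035 + 3·23725 + 4·9119 + 5·13478 = 16101 + 44070 + 71175 + 36476 + 67390 = 235212
Weight total: 1 + 2 + 3 + 4 + 5 = 15
WMA = 235212 / 15 = 15680.800

15680.800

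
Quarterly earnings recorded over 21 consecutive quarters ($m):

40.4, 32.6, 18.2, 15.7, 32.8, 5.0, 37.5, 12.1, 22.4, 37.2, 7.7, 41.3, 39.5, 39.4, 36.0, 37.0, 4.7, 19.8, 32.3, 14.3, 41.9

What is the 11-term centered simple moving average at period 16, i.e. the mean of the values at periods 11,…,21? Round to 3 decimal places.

28.536

Sum of periods 11–21: 7.7 + 41.3 + 39.5 + 39.4 + 36.0 + 37.0 + 4.7 + 19.8 + 32.3 + 14.3 + 41.9 = 313.9
Divide by 11: 313.9 / 11 = 28.536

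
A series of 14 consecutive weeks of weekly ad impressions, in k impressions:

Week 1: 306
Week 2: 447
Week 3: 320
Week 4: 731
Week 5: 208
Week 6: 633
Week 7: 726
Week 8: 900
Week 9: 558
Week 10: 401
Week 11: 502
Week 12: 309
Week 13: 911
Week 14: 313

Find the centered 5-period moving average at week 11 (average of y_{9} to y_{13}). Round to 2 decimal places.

Sum of periods 9–13: 558 + 401 + 502 + 309 + 911 = 2681
Divide by 5: 2681 / 5 = 536.20

536.20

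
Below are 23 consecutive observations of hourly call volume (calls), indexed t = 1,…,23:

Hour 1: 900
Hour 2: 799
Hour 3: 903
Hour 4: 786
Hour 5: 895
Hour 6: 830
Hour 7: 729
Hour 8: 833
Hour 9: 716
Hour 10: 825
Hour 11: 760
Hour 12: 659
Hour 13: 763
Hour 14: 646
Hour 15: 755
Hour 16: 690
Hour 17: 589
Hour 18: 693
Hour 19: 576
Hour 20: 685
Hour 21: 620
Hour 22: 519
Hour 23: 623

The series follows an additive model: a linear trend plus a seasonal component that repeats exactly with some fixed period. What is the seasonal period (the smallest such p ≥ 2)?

First differences y_{t+1} − y_t: -101, 104, -117, 109, -65, -101, 104, -117, 109, -65, -101, 104, …
The difference pattern repeats every 5 terms and not for any smaller step, so p = 5.

5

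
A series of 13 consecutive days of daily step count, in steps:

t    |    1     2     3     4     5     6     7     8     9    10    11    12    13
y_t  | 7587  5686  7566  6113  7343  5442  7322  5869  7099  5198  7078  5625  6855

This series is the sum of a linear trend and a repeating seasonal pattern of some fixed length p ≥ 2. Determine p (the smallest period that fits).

First differences y_{t+1} − y_t: -1901, 1880, -1453, 1230, -1901, 1880, -1453, 1230, -1901, 1880, …
The difference pattern repeats every 4 terms and not for any smaller step, so p = 4.

4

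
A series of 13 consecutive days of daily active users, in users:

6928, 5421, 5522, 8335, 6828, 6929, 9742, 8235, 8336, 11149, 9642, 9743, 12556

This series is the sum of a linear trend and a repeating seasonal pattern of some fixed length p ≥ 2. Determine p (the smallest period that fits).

First differences y_{t+1} − y_t: -1507, 101, 2813, -1507, 101, 2813, -1507, 101, …
The difference pattern repeats every 3 terms and not for any smaller step, so p = 3.

3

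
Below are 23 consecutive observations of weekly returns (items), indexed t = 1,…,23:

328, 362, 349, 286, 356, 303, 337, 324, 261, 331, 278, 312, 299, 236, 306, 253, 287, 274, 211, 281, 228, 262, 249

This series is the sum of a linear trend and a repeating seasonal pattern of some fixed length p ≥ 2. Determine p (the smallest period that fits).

First differences y_{t+1} − y_t: 34, -13, -63, 70, -53, 34, -13, -63, 70, -53, 34, -13, …
The difference pattern repeats every 5 terms and not for any smaller step, so p = 5.

5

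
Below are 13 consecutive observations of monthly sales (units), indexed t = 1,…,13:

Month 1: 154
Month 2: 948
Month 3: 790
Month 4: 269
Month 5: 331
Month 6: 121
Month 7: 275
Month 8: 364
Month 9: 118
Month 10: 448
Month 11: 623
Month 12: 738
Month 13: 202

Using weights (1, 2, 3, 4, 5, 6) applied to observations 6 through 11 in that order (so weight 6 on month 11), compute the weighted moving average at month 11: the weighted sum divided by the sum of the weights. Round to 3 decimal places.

Weighted sum: 1·121 + 2·275 + 3·364 + 4·118 + 5·448 + 6·623 = 121 + 550 + 1092 + 472 + 2240 + 3738 = 8213
Weight total: 1 + 2 + 3 + 4 + 5 + 6 = 21
WMA = 8213 / 21 = 391.095

391.095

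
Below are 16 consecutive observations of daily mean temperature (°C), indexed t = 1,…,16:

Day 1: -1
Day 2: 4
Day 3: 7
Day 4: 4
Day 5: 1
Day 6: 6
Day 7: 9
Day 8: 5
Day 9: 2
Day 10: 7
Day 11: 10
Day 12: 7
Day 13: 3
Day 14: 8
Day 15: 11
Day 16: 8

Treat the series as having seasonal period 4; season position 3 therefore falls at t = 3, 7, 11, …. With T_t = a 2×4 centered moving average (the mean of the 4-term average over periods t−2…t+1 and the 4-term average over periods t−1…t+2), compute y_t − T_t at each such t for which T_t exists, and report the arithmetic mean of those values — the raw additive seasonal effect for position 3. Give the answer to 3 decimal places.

3.417

Season position 3 occurs at t = 3, 7, 11 (where T_t is defined).
t=3: T_3 = 3.75000; y_3 − T_3 = 7 − 3.75000 = 3.25000
t=7: T_7 = 5.37500; y_7 − T_7 = 9 − 5.37500 = 3.62500
t=11: T_11 = 6.62500; y_11 − T_11 = 10 − 6.62500 = 3.37500
Mean deviation: (3.25000 + 3.62500 + 3.37500) / 3 = 3.417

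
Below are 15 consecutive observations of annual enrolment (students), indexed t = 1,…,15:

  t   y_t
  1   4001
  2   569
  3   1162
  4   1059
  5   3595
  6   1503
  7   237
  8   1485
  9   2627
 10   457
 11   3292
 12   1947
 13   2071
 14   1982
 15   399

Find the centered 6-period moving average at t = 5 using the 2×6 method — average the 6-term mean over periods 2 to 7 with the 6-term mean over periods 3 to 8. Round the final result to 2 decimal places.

1430.50

Sum over 2–7: 569 + 1162 + 1059 + 3595 + 1503 + 237 = 8125
Sum over 3–8: 1162 + 1059 + 3595 + 1503 + 237 + 1485 = 9041
CMA at t=5 = (8125 + 9041) / (2·6) = 17166 / 12 = 1430.50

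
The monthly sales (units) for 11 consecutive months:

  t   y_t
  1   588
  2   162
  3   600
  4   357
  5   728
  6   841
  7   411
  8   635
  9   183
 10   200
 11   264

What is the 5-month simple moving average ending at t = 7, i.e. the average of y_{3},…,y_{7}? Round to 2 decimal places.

Sum of periods 3–7: 600 + 357 + 728 + 841 + 411 = 2937
Divide by 5: 2937 / 5 = 587.40

587.40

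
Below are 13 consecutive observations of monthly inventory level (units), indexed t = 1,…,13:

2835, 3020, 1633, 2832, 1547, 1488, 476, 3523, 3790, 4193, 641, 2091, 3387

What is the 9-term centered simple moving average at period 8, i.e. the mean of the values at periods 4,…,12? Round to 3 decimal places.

Sum of periods 4–12: 2832 + 1547 + 1488 + 476 + 3523 + 3790 + 4193 + 641 + 2091 = 20581
Divide by 9: 20581 / 9 = 2286.778

2286.778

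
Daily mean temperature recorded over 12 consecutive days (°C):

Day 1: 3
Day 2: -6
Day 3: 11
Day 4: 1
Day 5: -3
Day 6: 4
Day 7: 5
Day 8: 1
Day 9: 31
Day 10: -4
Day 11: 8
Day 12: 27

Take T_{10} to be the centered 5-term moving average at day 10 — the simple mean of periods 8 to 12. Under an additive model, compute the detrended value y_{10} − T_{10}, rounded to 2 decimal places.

-16.60

Trend T_10 = (1 + 31 + (-4) + 8 + 27) / 5 = 63/5 = 12.6000
Detrended value: -4 − 12.6000 = -16.60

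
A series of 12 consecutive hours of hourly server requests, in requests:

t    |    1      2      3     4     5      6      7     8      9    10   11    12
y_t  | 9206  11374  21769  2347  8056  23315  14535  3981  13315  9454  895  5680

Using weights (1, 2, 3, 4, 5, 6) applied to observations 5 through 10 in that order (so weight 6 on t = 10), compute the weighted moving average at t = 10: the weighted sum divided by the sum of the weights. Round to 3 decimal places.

11310.190

Weighted sum: 1·8056 + 2·23315 + 3·14535 + 4·3981 + 5·13315 + 6·9454 = 8056 + 46630 + 43605 + 15924 + 66575 + 56724 = 237514
Weight total: 1 + 2 + 3 + 4 + 5 + 6 = 21
WMA = 237514 / 21 = 11310.190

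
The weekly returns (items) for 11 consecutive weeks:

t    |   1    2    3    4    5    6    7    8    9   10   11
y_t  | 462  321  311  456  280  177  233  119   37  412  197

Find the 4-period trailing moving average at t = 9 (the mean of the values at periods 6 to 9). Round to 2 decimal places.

Sum of periods 6–9: 177 + 233 + 119 + 37 = 566
Divide by 4: 566 / 4 = 141.50

141.50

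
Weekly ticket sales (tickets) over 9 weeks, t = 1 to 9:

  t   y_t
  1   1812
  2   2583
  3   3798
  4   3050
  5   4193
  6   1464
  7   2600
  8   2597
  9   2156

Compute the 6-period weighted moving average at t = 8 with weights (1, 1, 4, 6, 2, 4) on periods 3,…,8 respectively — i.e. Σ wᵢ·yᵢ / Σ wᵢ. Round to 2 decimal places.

2666.22

Weighted sum: 1·3798 + 1·3050 + 4·4193 + 6·1464 + 2·2600 + 4·2597 = 3798 + 3050 + 16772 + 8784 + 5200 + 10388 = 47992
Weight total: 1 + 1 + 4 + 6 + 2 + 4 = 18
WMA = 47992 / 18 = 2666.22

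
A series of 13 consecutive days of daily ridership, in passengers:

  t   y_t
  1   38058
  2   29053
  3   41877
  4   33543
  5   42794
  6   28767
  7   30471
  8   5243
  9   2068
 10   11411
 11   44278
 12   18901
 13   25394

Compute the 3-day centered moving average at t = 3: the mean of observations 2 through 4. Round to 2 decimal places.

34824.33

Sum of periods 2–4: 29053 + 41877 + 33543 = 104473
Divide by 3: 104473 / 3 = 34824.33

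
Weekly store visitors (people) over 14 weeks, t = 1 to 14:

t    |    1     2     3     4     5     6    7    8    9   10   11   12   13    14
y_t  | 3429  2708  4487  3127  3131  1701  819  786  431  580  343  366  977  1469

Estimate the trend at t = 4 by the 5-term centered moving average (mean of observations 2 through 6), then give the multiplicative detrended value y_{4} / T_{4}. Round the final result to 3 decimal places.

1.032

Trend T_4 = (2708 + 4487 + 3127 + 3131 + 1701) / 5 = 15154/5 = 3030.80000
Ratio to trend: 3127 / 3030.80000 = 1.032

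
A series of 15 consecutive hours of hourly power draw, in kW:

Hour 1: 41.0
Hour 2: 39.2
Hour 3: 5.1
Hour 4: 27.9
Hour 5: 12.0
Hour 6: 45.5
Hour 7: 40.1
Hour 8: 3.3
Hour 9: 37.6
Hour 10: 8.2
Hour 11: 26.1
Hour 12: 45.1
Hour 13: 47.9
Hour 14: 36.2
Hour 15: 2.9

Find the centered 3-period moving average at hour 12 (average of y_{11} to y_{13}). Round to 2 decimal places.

Sum of periods 11–13: 26.1 + 45.1 + 47.9 = 119.1
Divide by 3: 119.1 / 3 = 39.70

39.70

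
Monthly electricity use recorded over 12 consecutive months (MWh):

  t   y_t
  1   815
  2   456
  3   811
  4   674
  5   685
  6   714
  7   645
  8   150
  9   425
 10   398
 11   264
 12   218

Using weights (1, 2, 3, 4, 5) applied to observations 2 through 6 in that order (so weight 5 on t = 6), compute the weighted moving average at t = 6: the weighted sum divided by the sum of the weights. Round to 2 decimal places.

694.00

Weighted sum: 1·456 + 2·811 + 3·674 + 4·685 + 5·714 = 456 + 1622 + 2022 + 2740 + 3570 = 10410
Weight total: 1 + 2 + 3 + 4 + 5 = 15
WMA = 10410 / 15 = 694.00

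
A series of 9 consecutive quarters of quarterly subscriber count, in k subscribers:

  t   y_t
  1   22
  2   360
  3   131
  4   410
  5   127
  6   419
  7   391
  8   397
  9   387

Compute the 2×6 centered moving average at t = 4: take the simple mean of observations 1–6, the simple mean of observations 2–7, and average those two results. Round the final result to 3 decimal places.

Sum over 1–6: 22 + 360 + 131 + 410 + 127 + 419 = 1469
Sum over 2–7: 360 + 131 + 410 + 127 + 419 + 391 = 1838
CMA at t=4 = (1469 + 1838) / (2·6) = 3307 / 12 = 275.583

275.583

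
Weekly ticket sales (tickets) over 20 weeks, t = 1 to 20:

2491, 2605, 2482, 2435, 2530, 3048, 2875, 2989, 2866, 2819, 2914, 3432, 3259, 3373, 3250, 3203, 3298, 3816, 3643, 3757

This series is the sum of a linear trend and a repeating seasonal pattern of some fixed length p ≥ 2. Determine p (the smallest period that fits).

First differences y_{t+1} − y_t: 114, -123, -47, 95, 518, -173, 114, -123, -47, 95, 518, -173, 114, -123, …
The difference pattern repeats every 6 terms and not for any smaller step, so p = 6.

6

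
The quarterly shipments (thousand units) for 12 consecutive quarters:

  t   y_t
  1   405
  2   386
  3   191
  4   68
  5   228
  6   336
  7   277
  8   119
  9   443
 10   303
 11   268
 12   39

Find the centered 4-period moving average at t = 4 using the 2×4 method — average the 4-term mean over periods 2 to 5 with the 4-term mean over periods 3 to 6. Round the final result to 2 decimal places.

212.00

Sum over 2–5: 386 + 191 + 68 + 228 = 873
Sum over 3–6: 191 + 68 + 228 + 336 = 823
CMA at t=4 = (873 + 823) / (2·4) = 1696 / 8 = 212.00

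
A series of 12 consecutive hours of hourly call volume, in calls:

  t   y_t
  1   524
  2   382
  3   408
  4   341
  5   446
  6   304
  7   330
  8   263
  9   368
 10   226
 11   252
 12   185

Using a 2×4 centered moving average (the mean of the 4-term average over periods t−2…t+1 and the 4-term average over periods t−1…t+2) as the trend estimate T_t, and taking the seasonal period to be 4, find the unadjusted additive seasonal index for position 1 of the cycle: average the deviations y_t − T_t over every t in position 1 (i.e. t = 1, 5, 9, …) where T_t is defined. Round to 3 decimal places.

81.000

Season position 1 occurs at t = 5, 9 (where T_t is defined).
t=5: T_5 = 365.00000; y_5 − T_5 = 446 − 365.00000 = 81.00000
t=9: T_9 = 287.00000; y_9 − T_9 = 368 − 287.00000 = 81.00000
Mean deviation: (81.00000 + 81.00000) / 2 = 81.000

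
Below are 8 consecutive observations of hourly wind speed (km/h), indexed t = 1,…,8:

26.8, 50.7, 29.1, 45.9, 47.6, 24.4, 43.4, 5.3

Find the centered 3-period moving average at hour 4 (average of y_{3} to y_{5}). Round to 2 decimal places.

40.87

Sum of periods 3–5: 29.1 + 45.9 + 47.6 = 122.6
Divide by 3: 122.6 / 3 = 40.87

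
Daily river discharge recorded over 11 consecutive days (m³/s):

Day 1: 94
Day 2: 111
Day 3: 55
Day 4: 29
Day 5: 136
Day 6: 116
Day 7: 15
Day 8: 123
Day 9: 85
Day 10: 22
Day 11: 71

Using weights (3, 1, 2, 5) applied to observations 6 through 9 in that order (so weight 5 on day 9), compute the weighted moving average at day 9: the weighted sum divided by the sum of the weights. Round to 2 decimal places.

Weighted sum: 3·116 + 1·15 + 2·123 + 5·85 = 348 + 15 + 246 + 425 = 1034
Weight total: 3 + 1 + 2 + 5 = 11
WMA = 1034 / 11 = 94.00

94.00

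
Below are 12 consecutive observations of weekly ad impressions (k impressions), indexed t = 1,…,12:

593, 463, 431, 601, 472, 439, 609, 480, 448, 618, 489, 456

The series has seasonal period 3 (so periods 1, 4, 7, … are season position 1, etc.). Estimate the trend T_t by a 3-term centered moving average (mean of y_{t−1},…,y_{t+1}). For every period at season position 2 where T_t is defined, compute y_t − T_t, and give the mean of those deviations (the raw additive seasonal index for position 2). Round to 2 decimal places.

Season position 2 occurs at t = 2, 5, 8, 11 (where T_t is defined).
t=2: T_2 = 495.6667; y_2 − T_2 = 463 − 495.6667 = -32.6667
t=5: T_5 = 504.0000; y_5 − T_5 = 472 − 504.0000 = -32.0000
t=8: T_8 = 512.3333; y_8 − T_8 = 480 − 512.3333 = -32.3333
t=11: T_11 = 521.0000; y_11 − T_11 = 489 − 521.0000 = -32.0000
Mean deviation: (-32.6667 + -32.0000 + -32.3333 + -32.0000) / 4 = -32.25

-32.25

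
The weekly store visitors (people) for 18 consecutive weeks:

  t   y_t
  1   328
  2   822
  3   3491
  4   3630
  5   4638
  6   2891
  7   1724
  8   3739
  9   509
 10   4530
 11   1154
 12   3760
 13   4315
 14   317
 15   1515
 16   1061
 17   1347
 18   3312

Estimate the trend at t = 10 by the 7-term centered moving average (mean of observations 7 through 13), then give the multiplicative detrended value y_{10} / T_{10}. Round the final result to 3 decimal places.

Trend T_10 = (1724 + 3739 + 509 + 4530 + 1154 + 3760 + 4315) / 7 = 19731/7 = 2818.71429
Ratio to trend: 4530 / 2818.71429 = 1.607

1.607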